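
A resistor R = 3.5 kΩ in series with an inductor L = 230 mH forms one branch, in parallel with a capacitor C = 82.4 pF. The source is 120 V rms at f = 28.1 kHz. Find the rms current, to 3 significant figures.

1.21 mA

ω = 2πf = 176600 rad/s
X_L = ωL = 40600 Ω
X_C = 1/(ωC) = 68700 Ω
Branch 1 (R+jX_L): Z₁ = 3500 + j40600 Ω, |Z₁| = 40800 Ω
Branch 2 (−jX_C): Z₂ = −j68700 Ω
Parallel: Z = Z₁Z₂/(Z₁+Z₂), |Z| = 98800 Ω, ∠Z = 78.0°
I = V/|Z| = 120/98800 = 1.21 mA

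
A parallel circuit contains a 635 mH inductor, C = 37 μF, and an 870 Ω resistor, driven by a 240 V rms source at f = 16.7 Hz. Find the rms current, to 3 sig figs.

2.68 A

ω = 2πf = 104.9 rad/s
X_L = ωL = 66.6 Ω
X_C = 1/(ωC) = 258 Ω
Parallel: admittances add. Y = 1/R + 1/(jωL) + jωC
Y = (0.00115 − j0.0111) S
|Y| = 0.0112 S → |Z| = 1/|Y| = 89.4 Ω, ∠Z = −∠Y = 84.1°
I = V/|Z| = 240/89.4 = 2.68 A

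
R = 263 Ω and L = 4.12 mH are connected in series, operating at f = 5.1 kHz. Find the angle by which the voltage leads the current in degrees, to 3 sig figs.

ω = 2πf = 32040 rad/s
X_L = ωL = 132 Ω
Z = 263 + j132 Ω
|Z| = √(263² + 132²) = 294 Ω
∠Z = arctan(132/263) = 26.7°

26.7°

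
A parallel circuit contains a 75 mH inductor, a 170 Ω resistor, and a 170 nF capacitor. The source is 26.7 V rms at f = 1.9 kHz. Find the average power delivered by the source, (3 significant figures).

ω = 2πf = 11940 rad/s
X_L = ωL = 895 Ω
X_C = 1/(ωC) = 493 Ω
Parallel: admittances add. Y = 1/R + 1/(jωL) + jωC
Y = (0.00588 + j0.000913) S
|Y| = 0.00595 S → |Z| = 1/|Y| = 168 Ω, ∠Z = −∠Y = -8.82°
I = V/|Z| = 159 mA
P = VI cos φ = 26.7 × 0.159 × cos(-8.82°) = 4.19 W

4.19 W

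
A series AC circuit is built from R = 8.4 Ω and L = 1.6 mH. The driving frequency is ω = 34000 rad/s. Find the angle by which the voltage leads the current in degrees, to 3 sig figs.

81.2°

X_L = ωL = 54.4 Ω
Z = 8.40 + j54.4 Ω
|Z| = √(8.40² + 54.4²) = 55.0 Ω
∠Z = arctan(54.4/8.40) = 81.2°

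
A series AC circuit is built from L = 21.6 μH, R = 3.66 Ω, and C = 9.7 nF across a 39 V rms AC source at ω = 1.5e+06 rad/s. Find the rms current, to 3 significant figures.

1.07 A

X_L = ωL = 32.4 Ω
X_C = 1/(ωC) = 68.7 Ω
Net reactance X = X_L − X_C = -36.3 Ω
Z = 3.66 − j36.3 Ω
|Z| = √(3.66² + 36.3²) = 36.5 Ω
I = V/|Z| = 39/36.5 = 1.07 A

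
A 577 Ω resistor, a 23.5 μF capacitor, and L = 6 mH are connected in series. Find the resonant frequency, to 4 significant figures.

ω₀ = 1/√(LC) = 1/√(0.006 × 2.35e-05) = 2663 rad/s
f₀ = ω₀/(2π) = 423.8 Hz

423.8 Hz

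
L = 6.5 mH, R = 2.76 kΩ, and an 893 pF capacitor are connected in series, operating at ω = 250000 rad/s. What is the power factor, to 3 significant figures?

X_L = ωL = 1620 Ω
X_C = 1/(ωC) = 4480 Ω
Net reactance X = X_L − X_C = -2850 Ω
Z = 2760 − j2850 Ω
|Z| = √(2760² + 2850²) = 3970 Ω
∠Z = arctan(-2850/2760) = -46.0°
cos φ = cos(-46.0°) = 0.695

0.695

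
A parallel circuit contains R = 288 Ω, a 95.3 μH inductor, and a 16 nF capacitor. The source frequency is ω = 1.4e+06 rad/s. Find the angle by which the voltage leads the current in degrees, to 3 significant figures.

X_L = ωL = 133 Ω
X_C = 1/(ωC) = 44.6 Ω
Parallel: admittances add. Y = 1/R + 1/(jωL) + jωC
Y = (0.00347 + j0.0149) S
|Y| = 0.0153 S → |Z| = 1/|Y| = 65.3 Ω, ∠Z = −∠Y = -76.9°

-76.9°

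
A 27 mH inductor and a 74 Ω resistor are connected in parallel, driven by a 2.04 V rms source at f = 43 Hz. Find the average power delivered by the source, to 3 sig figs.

ω = 2πf = 270.2 rad/s
X_L = ωL = 7.29 Ω
Parallel: admittances add. Y = 1/R + 1/(jωL)
Y = (0.0135 − j0.137) S
|Y| = 0.138 S → |Z| = 1/|Y| = 7.26 Ω, ∠Z = −∠Y = 84.4°
I = V/|Z| = 281 mA
P = VI cos φ = 2.04 × 0.281 × cos(84.4°) = 56.2 mW

56.2 mW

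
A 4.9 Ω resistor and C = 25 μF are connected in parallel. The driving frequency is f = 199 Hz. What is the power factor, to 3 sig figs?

0.988

ω = 2πf = 1250 rad/s
X_C = 1/(ωC) = 32.0 Ω
Parallel: admittances add. Y = 1/R + jωC
Y = (0.204 + j0.0313) S
|Y| = 0.206 S → |Z| = 1/|Y| = 4.84 Ω, ∠Z = −∠Y = -8.71°
cos φ = cos(-8.71°) = 0.988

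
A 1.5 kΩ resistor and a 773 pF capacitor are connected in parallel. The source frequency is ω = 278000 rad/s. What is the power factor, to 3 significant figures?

0.952

X_C = 1/(ωC) = 4650 Ω
Parallel: admittances add. Y = 1/R + jωC
Y = (0.000667 + j0.000215) S
|Y| = 0.000700 S → |Z| = 1/|Y| = 1430 Ω, ∠Z = −∠Y = -17.9°
cos φ = cos(-17.9°) = 0.952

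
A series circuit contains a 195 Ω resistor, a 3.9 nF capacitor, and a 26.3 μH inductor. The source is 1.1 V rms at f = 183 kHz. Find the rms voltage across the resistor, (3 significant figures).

0.782 V

ω = 2πf = 1.15e+06 rad/s
X_L = ωL = 30.2 Ω
X_C = 1/(ωC) = 223 Ω
Net reactance X = X_L − X_C = -193 Ω
Z = 195 − j193 Ω
|Z| = √(195² + 193²) = 274 Ω
I = V/|Z| = 4.01 mA
V_R = I·|Z_R| = 0.00401 × 195 = 0.782 V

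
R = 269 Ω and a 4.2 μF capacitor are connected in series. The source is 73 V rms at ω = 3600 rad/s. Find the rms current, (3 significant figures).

264 mA

X_C = 1/(ωC) = 66.1 Ω
Z = 269 − j66.1 Ω
|Z| = √(269² + 66.1²) = 277 Ω
I = V/|Z| = 73/277 = 264 mA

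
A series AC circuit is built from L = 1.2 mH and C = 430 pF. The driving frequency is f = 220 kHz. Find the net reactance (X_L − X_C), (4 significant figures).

-23.64 Ω

ω = 2πf = 1.382e+06 rad/s
X_L = ωL = 1659 Ω
X_C = 1/(ωC) = 1682 Ω
X = 1659 − 1682 = -23.64 Ω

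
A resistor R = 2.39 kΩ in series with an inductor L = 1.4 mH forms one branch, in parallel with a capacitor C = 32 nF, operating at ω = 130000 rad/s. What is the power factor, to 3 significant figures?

X_L = ωL = 182 Ω
X_C = 1/(ωC) = 240 Ω
Branch 1 (R+jX_L): Z₁ = 2390 + j182 Ω, |Z₁| = 2400 Ω
Branch 2 (−jX_C): Z₂ = −j240 Ω
Parallel: Z = Z₁Z₂/(Z₁+Z₂), |Z| = 241 Ω, ∠Z = -84.2°
cos φ = cos(-84.2°) = 0.100

0.100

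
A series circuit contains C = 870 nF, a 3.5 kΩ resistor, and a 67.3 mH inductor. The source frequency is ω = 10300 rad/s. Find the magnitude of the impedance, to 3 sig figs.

X_L = ωL = 693 Ω
X_C = 1/(ωC) = 112 Ω
Net reactance X = X_L − X_C = 582 Ω
Z = 3500 + j582 Ω
|Z| = √(3500² + 582²) = 3550 Ω

3550 Ω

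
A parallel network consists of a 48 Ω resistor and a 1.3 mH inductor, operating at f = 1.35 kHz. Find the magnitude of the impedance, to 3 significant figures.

10.7 Ω

ω = 2πf = 8482 rad/s
X_L = ωL = 11.0 Ω
Parallel: admittances add. Y = 1/R + 1/(jωL)
Y = (0.0208 − j0.0907) S
|Y| = 0.0930 S → |Z| = 1/|Y| = 10.7 Ω, ∠Z = −∠Y = 77.1°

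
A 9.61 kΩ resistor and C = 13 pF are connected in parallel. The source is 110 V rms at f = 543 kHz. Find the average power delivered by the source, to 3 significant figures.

1.26 W

ω = 2πf = 3.412e+06 rad/s
X_C = 1/(ωC) = 22500 Ω
Parallel: admittances add. Y = 1/R + jωC
Y = (0.000104 + j4.44e-05) S
|Y| = 0.000113 S → |Z| = 1/|Y| = 8840 Ω, ∠Z = −∠Y = -23.1°
I = V/|Z| = 12.4 mA
P = VI cos φ = 110 × 0.0124 × cos(-23.1°) = 1.26 W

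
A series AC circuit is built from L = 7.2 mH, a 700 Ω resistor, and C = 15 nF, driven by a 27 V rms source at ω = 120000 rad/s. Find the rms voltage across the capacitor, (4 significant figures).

X_L = ωL = 864.0 Ω
X_C = 1/(ωC) = 555.6 Ω
Net reactance X = X_L − X_C = 308.4 Ω
Z = 700.0 + j308.4 Ω
|Z| = √(700.0² + 308.4²) = 764.9 Ω
I = V/|Z| = 35.30 mA
V_C = I·|Z_C| = 0.03530 × 555.6 = 19.61 V

19.61 V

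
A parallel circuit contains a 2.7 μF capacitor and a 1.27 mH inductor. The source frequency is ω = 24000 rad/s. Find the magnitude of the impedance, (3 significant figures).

31.3 Ω

X_L = ωL = 30.5 Ω
X_C = 1/(ωC) = 15.4 Ω
Parallel: admittances add. Y = 1/(jωL) + jωC
Y = (0 + j0.0320) S
|Y| = 0.0320 S → |Z| = 1/|Y| = 31.3 Ω, ∠Z = −∠Y = -90.0°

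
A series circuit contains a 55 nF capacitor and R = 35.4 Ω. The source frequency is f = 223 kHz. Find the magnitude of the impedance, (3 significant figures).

ω = 2πf = 1.401e+06 rad/s
X_C = 1/(ωC) = 13.0 Ω
Z = 35.4 − j13.0 Ω
|Z| = √(35.4² + 13.0²) = 37.7 Ω

37.7 Ω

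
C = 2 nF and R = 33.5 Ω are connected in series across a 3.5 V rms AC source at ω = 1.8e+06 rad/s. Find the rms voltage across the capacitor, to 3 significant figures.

X_C = 1/(ωC) = 278 Ω
Z = 33.5 − j278 Ω
|Z| = √(33.5² + 278²) = 280 Ω
I = V/|Z| = 12.5 mA
V_C = I·|Z_C| = 0.0125 × 278 = 3.47 V

3.47 V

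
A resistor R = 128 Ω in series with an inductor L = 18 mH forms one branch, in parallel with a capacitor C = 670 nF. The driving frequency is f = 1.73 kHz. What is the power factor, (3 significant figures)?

ω = 2πf = 10870 rad/s
X_L = ωL = 196 Ω
X_C = 1/(ωC) = 137 Ω
Branch 1 (R+jX_L): Z₁ = 128 + j196 Ω, |Z₁| = 234 Ω
Branch 2 (−jX_C): Z₂ = −j137 Ω
Parallel: Z = Z₁Z₂/(Z₁+Z₂), |Z| = 228 Ω, ∠Z = -57.7°
cos φ = cos(-57.7°) = 0.534

0.534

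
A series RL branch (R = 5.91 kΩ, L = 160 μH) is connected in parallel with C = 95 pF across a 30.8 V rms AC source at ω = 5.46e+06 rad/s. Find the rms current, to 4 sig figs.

16.05 mA

X_L = ωL = 873.6 Ω
X_C = 1/(ωC) = 1928 Ω
Branch 1 (R+jX_L): Z₁ = 5910 + j873.6 Ω, |Z₁| = 5974 Ω
Branch 2 (−jX_C): Z₂ = −j1928 Ω
Parallel: Z = Z₁Z₂/(Z₁+Z₂), |Z| = 1919 Ω, ∠Z = -71.48°
I = V/|Z| = 30.8/1919 = 16.05 mA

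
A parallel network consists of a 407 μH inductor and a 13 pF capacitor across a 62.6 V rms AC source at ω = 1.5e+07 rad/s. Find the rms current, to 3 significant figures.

1.95 mA

X_L = ωL = 6100 Ω
X_C = 1/(ωC) = 5130 Ω
Parallel: admittances add. Y = 1/(jωL) + jωC
Y = (0 + j3.12e-05) S
|Y| = 3.12e-05 S → |Z| = 1/|Y| = 32100 Ω, ∠Z = −∠Y = -90.0°
I = V/|Z| = 62.6/32100 = 1.95 mA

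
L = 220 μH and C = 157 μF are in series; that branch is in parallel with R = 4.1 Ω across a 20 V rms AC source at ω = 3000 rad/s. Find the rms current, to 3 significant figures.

X_L = ωL = 0.660 Ω
X_C = 1/(ωC) = 2.12 Ω
Branch 1: Z₁ = R = 4.10 Ω
Branch 2 (series LC): Z₂ = j(X_L − X_C) = −j1.46 Ω
Parallel: Z = Z₁Z₂/(Z₁+Z₂), |Z| = 1.38 Ω, ∠Z = -70.4°
I = V/|Z| = 20/1.38 = 14.5 A

14.5 A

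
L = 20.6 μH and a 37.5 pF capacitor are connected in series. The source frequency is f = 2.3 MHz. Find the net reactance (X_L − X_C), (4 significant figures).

-1548 Ω

ω = 2πf = 1.445e+07 rad/s
X_L = ωL = 297.7 Ω
X_C = 1/(ωC) = 1845 Ω
X = 297.7 − 1845 = -1548 Ω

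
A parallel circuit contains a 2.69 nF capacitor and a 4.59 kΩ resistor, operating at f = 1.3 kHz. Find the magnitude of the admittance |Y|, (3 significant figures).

219 μS

ω = 2πf = 8168 rad/s
X_C = 1/(ωC) = 45500 Ω
Parallel: admittances add. Y = 1/R + jωC
Y = (0.000218 + j2.2e-05) S
|Y| = 0.000219 S → |Z| = 1/|Y| = 4570 Ω, ∠Z = −∠Y = -5.76°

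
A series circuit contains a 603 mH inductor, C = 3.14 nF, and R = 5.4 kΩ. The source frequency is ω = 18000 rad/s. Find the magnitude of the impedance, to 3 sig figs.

X_L = ωL = 10900 Ω
X_C = 1/(ωC) = 17700 Ω
Net reactance X = X_L − X_C = -6840 Ω
Z = 5400 − j6840 Ω
|Z| = √(5400² + 6840²) = 8710 Ω

8710 Ω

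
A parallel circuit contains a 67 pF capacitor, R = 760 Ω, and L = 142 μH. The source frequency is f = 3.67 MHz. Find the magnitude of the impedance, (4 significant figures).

553.2 Ω

ω = 2πf = 2.306e+07 rad/s
X_L = ωL = 3274 Ω
X_C = 1/(ωC) = 647.3 Ω
Parallel: admittances add. Y = 1/R + 1/(jωL) + jωC
Y = (0.001316 + j0.001240) S
|Y| = 0.001808 S → |Z| = 1/|Y| = 553.2 Ω, ∠Z = −∠Y = -43.29°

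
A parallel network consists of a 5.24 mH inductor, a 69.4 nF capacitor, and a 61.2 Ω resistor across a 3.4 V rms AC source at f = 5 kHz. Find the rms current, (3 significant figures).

ω = 2πf = 31420 rad/s
X_L = ωL = 165 Ω
X_C = 1/(ωC) = 459 Ω
Parallel: admittances add. Y = 1/R + 1/(jωL) + jωC
Y = (0.0163 − j0.00389) S
|Y| = 0.0168 S → |Z| = 1/|Y| = 59.5 Ω, ∠Z = −∠Y = 13.4°
I = V/|Z| = 3.4/59.5 = 57.1 mA

57.1 mA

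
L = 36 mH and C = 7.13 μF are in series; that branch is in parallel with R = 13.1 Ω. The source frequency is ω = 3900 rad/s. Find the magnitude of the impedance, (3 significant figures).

X_L = ωL = 140 Ω
X_C = 1/(ωC) = 36.0 Ω
Branch 1: Z₁ = R = 13.1 Ω
Branch 2 (series LC): Z₂ = j(X_L − X_C) = j104 Ω
Parallel: Z = Z₁Z₂/(Z₁+Z₂), |Z| = 13.0 Ω, ∠Z = 7.15°

13.0 Ω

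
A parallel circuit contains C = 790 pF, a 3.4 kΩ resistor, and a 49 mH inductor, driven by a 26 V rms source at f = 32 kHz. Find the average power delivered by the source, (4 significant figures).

ω = 2πf = 201100 rad/s
X_L = ωL = 9852 Ω
X_C = 1/(ωC) = 6296 Ω
Parallel: admittances add. Y = 1/R + 1/(jωL) + jωC
Y = (0.0002941 + j5.734e-05) S
|Y| = 0.0002997 S → |Z| = 1/|Y| = 3337 Ω, ∠Z = −∠Y = -11.03°
I = V/|Z| = 7.791 mA
P = VI cos φ = 26 × 0.007791 × cos(-11.03°) = 198.8 mW

198.8 mW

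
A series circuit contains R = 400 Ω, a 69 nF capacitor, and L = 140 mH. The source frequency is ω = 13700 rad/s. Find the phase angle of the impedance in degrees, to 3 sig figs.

X_L = ωL = 1920 Ω
X_C = 1/(ωC) = 1060 Ω
Net reactance X = X_L − X_C = 860 Ω
Z = 400 + j860 Ω
|Z| = √(400² + 860²) = 949 Ω
∠Z = arctan(860/400) = 65.1°

65.1°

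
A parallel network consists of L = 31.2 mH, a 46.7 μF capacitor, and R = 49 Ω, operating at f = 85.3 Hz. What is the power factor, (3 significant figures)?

ω = 2πf = 536.0 rad/s
X_L = ωL = 16.7 Ω
X_C = 1/(ωC) = 40.0 Ω
Parallel: admittances add. Y = 1/R + 1/(jωL) + jωC
Y = (0.0204 − j0.0348) S
|Y| = 0.0403 S → |Z| = 1/|Y| = 24.8 Ω, ∠Z = −∠Y = 59.6°
cos φ = cos(59.6°) = 0.506

0.506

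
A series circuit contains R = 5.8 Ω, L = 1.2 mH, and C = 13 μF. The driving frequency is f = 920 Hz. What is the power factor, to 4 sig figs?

0.6732

ω = 2πf = 5781 rad/s
X_L = ωL = 6.937 Ω
X_C = 1/(ωC) = 13.31 Ω
Net reactance X = X_L − X_C = -6.371 Ω
Z = 5.800 − j6.371 Ω
|Z| = √(5.800² + 6.371²) = 8.615 Ω
∠Z = arctan(-6.371/5.800) = -47.68°
cos φ = cos(-47.68°) = 0.6732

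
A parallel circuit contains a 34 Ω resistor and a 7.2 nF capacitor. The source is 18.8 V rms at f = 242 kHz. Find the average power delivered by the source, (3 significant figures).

ω = 2πf = 1.521e+06 rad/s
X_C = 1/(ωC) = 91.3 Ω
Parallel: admittances add. Y = 1/R + jωC
Y = (0.0294 + j0.0109) S
|Y| = 0.0314 S → |Z| = 1/|Y| = 31.9 Ω, ∠Z = −∠Y = -20.4°
I = V/|Z| = 590 mA
P = VI cos φ = 18.8 × 0.590 × cos(-20.4°) = 10.4 W

10.4 W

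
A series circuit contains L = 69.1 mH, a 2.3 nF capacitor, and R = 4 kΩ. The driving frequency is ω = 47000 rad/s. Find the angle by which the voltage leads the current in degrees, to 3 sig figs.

-56.3°

X_L = ωL = 3250 Ω
X_C = 1/(ωC) = 9250 Ω
Net reactance X = X_L − X_C = -6000 Ω
Z = 4000 − j6000 Ω
|Z| = √(4000² + 6000²) = 7210 Ω
∠Z = arctan(-6000/4000) = -56.3°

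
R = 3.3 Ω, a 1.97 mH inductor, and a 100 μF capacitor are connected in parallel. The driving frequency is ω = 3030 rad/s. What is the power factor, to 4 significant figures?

0.9129

X_L = ωL = 5.969 Ω
X_C = 1/(ωC) = 3.300 Ω
Parallel: admittances add. Y = 1/R + 1/(jωL) + jωC
Y = (0.3030 + j0.1355) S
|Y| = 0.3319 S → |Z| = 1/|Y| = 3.013 Ω, ∠Z = −∠Y = -24.09°
cos φ = cos(-24.09°) = 0.9129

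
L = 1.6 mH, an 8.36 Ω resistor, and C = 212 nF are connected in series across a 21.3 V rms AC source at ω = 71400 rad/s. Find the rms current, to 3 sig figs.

X_L = ωL = 114 Ω
X_C = 1/(ωC) = 66.1 Ω
Net reactance X = X_L − X_C = 48.2 Ω
Z = 8.36 + j48.2 Ω
|Z| = √(8.36² + 48.2²) = 48.9 Ω
I = V/|Z| = 21.3/48.9 = 436 mA

436 mA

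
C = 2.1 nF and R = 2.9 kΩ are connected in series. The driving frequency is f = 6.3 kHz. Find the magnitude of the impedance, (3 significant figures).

ω = 2πf = 39580 rad/s
X_C = 1/(ωC) = 12000 Ω
Z = 2900 − j12000 Ω
|Z| = √(2900² + 12000²) = 12400 Ω

12400 Ω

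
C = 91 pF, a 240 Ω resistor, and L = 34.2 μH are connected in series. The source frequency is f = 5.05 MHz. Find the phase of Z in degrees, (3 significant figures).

72.0°

ω = 2πf = 3.173e+07 rad/s
X_L = ωL = 1090 Ω
X_C = 1/(ωC) = 346 Ω
Net reactance X = X_L − X_C = 739 Ω
Z = 240 + j739 Ω
|Z| = √(240² + 739²) = 777 Ω
∠Z = arctan(739/240) = 72.0°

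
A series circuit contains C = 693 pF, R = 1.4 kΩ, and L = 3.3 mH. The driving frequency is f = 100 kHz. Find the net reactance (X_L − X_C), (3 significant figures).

-223 Ω

ω = 2πf = 628300 rad/s
X_L = ωL = 2070 Ω
X_C = 1/(ωC) = 2300 Ω
X = 2070 − 2300 = -223 Ω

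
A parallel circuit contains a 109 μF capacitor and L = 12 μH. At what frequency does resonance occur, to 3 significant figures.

ω₀ = 1/√(LC) = 1/√(1.2e-05 × 0.000109) = 27650 rad/s
f₀ = ω₀/(2π) = 4.40 kHz

4.40 kHz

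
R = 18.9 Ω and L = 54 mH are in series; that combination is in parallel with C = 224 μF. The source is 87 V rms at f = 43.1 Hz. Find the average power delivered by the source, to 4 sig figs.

ω = 2πf = 270.8 rad/s
X_L = ωL = 14.62 Ω
X_C = 1/(ωC) = 16.49 Ω
Branch 1 (R+jX_L): Z₁ = 18.90 + j14.62 Ω, |Z₁| = 23.90 Ω
Branch 2 (−jX_C): Z₂ = −j16.49 Ω
Parallel: Z = Z₁Z₂/(Z₁+Z₂), |Z| = 20.74 Ω, ∠Z = -46.64°
I = V/|Z| = 4.194 A
P = VI cos φ = 87 × 4.194 × cos(-46.64°) = 250.5 W

250.5 W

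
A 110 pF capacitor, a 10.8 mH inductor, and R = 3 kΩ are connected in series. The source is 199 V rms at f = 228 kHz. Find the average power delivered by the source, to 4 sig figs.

1.287 W

ω = 2πf = 1.433e+06 rad/s
X_L = ωL = 15470 Ω
X_C = 1/(ωC) = 6346 Ω
Net reactance X = X_L − X_C = 9126 Ω
Z = 3000 + j9126 Ω
|Z| = √(3000² + 9126²) = 9606 Ω
∠Z = arctan(9126/3000) = 71.80°
I = V/|Z| = 20.72 mA
P = VI cos φ = 199 × 0.02072 × cos(71.80°) = 1.287 W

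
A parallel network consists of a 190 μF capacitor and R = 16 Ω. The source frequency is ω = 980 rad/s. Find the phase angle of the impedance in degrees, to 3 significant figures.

X_C = 1/(ωC) = 5.37 Ω
Parallel: admittances add. Y = 1/R + jωC
Y = (0.0625 + j0.186) S
|Y| = 0.196 S → |Z| = 1/|Y| = 5.09 Ω, ∠Z = −∠Y = -71.4°

-71.4°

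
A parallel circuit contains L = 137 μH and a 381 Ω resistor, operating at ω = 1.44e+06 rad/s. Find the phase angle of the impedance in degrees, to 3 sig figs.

62.6°

X_L = ωL = 197 Ω
Parallel: admittances add. Y = 1/R + 1/(jωL)
Y = (0.00262 − j0.00507) S
|Y| = 0.00571 S → |Z| = 1/|Y| = 175 Ω, ∠Z = −∠Y = 62.6°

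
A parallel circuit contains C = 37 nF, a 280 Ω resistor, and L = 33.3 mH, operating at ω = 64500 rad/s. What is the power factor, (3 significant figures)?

0.881

X_L = ωL = 2150 Ω
X_C = 1/(ωC) = 419 Ω
Parallel: admittances add. Y = 1/R + 1/(jωL) + jωC
Y = (0.00357 + j0.00192) S
|Y| = 0.00406 S → |Z| = 1/|Y| = 247 Ω, ∠Z = −∠Y = -28.3°
cos φ = cos(-28.3°) = 0.881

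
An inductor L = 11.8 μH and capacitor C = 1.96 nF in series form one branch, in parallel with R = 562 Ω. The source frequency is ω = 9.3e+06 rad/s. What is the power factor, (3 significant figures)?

X_L = ωL = 110 Ω
X_C = 1/(ωC) = 54.9 Ω
Branch 1: Z₁ = R = 562 Ω
Branch 2 (series LC): Z₂ = j(X_L − X_C) = j54.9 Ω
Parallel: Z = Z₁Z₂/(Z₁+Z₂), |Z| = 54.6 Ω, ∠Z = 84.4°
cos φ = cos(84.4°) = 0.0972

0.0972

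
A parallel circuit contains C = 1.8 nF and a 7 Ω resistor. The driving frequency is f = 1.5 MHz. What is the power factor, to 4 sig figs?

0.9930

ω = 2πf = 9.425e+06 rad/s
X_C = 1/(ωC) = 58.95 Ω
Parallel: admittances add. Y = 1/R + jωC
Y = (0.1429 + j0.01696) S
|Y| = 0.1439 S → |Z| = 1/|Y| = 6.951 Ω, ∠Z = −∠Y = -6.772°
cos φ = cos(-6.772°) = 0.9930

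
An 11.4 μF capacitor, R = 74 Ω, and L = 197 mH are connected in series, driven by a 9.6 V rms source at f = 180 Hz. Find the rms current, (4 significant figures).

58.89 mA

ω = 2πf = 1131 rad/s
X_L = ωL = 222.8 Ω
X_C = 1/(ωC) = 77.56 Ω
Net reactance X = X_L − X_C = 145.2 Ω
Z = 74.00 + j145.2 Ω
|Z| = √(74.00² + 145.2²) = 163.0 Ω
I = V/|Z| = 9.6/163.0 = 58.89 mA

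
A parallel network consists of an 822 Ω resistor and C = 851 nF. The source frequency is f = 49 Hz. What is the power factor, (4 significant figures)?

ω = 2πf = 307.9 rad/s
X_C = 1/(ωC) = 3817 Ω
Parallel: admittances add. Y = 1/R + jωC
Y = (0.001217 + j0.0002620) S
|Y| = 0.001244 S → |Z| = 1/|Y| = 803.6 Ω, ∠Z = −∠Y = -12.15°
cos φ = cos(-12.15°) = 0.9776

0.9776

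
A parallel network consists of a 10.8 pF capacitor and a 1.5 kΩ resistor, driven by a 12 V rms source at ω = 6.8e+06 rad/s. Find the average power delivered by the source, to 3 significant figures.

X_C = 1/(ωC) = 13600 Ω
Parallel: admittances add. Y = 1/R + jωC
Y = (0.000667 + j7.34e-05) S
|Y| = 0.000671 S → |Z| = 1/|Y| = 1490 Ω, ∠Z = −∠Y = -6.29°
I = V/|Z| = 8.05 mA
P = VI cos φ = 12 × 0.00805 × cos(-6.29°) = 96.0 mW

96.0 mW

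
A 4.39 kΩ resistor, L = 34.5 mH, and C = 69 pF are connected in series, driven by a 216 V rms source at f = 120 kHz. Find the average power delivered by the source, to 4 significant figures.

ω = 2πf = 754000 rad/s
X_L = ωL = 26010 Ω
X_C = 1/(ωC) = 19220 Ω
Net reactance X = X_L − X_C = 6791 Ω
Z = 4390 + j6791 Ω
|Z| = √(4390² + 6791²) = 8086 Ω
∠Z = arctan(6791/4390) = 57.12°
I = V/|Z| = 26.71 mA
P = VI cos φ = 216 × 0.02671 × cos(57.12°) = 3.132 W

3.132 W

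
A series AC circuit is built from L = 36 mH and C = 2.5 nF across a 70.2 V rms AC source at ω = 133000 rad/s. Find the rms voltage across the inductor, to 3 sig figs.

X_L = ωL = 4790 Ω
X_C = 1/(ωC) = 3010 Ω
Net reactance X = X_L − X_C = 1780 Ω
Z = j1780 Ω
|Z| = √(0² + 1780²) = 1780 Ω
I = V/|Z| = 39.4 mA
V_L = I·|Z_L| = 0.0394 × 4790 = 189 V

189 V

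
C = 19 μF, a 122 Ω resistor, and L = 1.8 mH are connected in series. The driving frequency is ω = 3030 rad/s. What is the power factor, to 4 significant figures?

0.9953

X_L = ωL = 5.454 Ω
X_C = 1/(ωC) = 17.37 Ω
Net reactance X = X_L − X_C = -11.92 Ω
Z = 122.0 − j11.92 Ω
|Z| = √(122.0² + 11.92²) = 122.6 Ω
∠Z = arctan(-11.92/122.0) = -5.579°
cos φ = cos(-5.579°) = 0.9953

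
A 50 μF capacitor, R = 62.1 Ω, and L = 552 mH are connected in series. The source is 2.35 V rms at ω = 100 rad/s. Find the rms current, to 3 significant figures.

X_L = ωL = 55.2 Ω
X_C = 1/(ωC) = 200 Ω
Net reactance X = X_L − X_C = -145 Ω
Z = 62.1 − j145 Ω
|Z| = √(62.1² + 145²) = 158 Ω
I = V/|Z| = 2.35/158 = 14.9 mA

14.9 mA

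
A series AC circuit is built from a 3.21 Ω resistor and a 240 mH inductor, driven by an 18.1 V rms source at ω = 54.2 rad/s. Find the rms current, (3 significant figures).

1.35 A

X_L = ωL = 13.0 Ω
Z = 3.21 + j13.0 Ω
|Z| = √(3.21² + 13.0²) = 13.4 Ω
I = V/|Z| = 18.1/13.4 = 1.35 A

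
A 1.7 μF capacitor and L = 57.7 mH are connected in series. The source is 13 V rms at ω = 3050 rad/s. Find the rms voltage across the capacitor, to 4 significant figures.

148.5 V

X_L = ωL = 176.0 Ω
X_C = 1/(ωC) = 192.9 Ω
Net reactance X = X_L − X_C = -16.88 Ω
Z = − j16.88 Ω
|Z| = √(0² + 16.88²) = 16.88 Ω
I = V/|Z| = 770.2 mA
V_C = I·|Z_C| = 0.7702 × 192.9 = 148.5 V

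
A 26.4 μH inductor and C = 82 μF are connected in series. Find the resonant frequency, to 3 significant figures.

ω₀ = 1/√(LC) = 1/√(2.64e-05 × 8.2e-05) = 21490 rad/s
f₀ = ω₀/(2π) = 3.42 kHz

3.42 kHz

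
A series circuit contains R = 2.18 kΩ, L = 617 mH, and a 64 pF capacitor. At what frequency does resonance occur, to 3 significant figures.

ω₀ = 1/√(LC) = 1/√(0.617 × 6.4e-11) = 159100 rad/s
f₀ = ω₀/(2π) = 25.3 kHz

25.3 kHz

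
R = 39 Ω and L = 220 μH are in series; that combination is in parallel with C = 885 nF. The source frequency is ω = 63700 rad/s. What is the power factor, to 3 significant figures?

0.426

X_L = ωL = 14.0 Ω
X_C = 1/(ωC) = 17.7 Ω
Branch 1 (R+jX_L): Z₁ = 39.0 + j14.0 Ω, |Z₁| = 41.4 Ω
Branch 2 (−jX_C): Z₂ = −j17.7 Ω
Parallel: Z = Z₁Z₂/(Z₁+Z₂), |Z| = 18.8 Ω, ∠Z = -64.8°
cos φ = cos(-64.8°) = 0.426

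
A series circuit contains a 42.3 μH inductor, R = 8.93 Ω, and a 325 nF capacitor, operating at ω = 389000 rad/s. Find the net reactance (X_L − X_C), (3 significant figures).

8.54 Ω

X_L = ωL = 16.5 Ω
X_C = 1/(ωC) = 7.91 Ω
X = 16.5 − 7.91 = 8.54 Ω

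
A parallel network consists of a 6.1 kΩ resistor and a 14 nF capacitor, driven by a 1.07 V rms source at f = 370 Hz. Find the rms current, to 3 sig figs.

ω = 2πf = 2325 rad/s
X_C = 1/(ωC) = 30700 Ω
Parallel: admittances add. Y = 1/R + jωC
Y = (0.000164 + j3.25e-05) S
|Y| = 0.000167 S → |Z| = 1/|Y| = 5980 Ω, ∠Z = −∠Y = -11.2°
I = V/|Z| = 1.07/5980 = 179 μA

179 μA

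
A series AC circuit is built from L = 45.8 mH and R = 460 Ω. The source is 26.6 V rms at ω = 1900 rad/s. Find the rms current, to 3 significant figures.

56.8 mA

X_L = ωL = 87.0 Ω
Z = 460 + j87.0 Ω
|Z| = √(460² + 87.0²) = 468 Ω
I = V/|Z| = 26.6/468 = 56.8 mA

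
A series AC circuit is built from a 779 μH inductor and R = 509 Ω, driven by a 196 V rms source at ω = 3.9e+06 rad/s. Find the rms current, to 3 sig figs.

63.6 mA

X_L = ωL = 3040 Ω
Z = 509 + j3040 Ω
|Z| = √(509² + 3040²) = 3080 Ω
I = V/|Z| = 196/3080 = 63.6 mA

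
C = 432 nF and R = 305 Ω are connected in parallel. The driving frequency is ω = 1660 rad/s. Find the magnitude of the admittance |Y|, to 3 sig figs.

X_C = 1/(ωC) = 1390 Ω
Parallel: admittances add. Y = 1/R + jωC
Y = (0.00328 + j0.000717) S
|Y| = 0.00336 S → |Z| = 1/|Y| = 298 Ω, ∠Z = −∠Y = -12.3°

3.36 mS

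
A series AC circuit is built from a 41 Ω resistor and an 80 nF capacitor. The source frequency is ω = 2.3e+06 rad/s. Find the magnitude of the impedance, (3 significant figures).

41.4 Ω

X_C = 1/(ωC) = 5.43 Ω
Z = 41.0 − j5.43 Ω
|Z| = √(41.0² + 5.43²) = 41.4 Ω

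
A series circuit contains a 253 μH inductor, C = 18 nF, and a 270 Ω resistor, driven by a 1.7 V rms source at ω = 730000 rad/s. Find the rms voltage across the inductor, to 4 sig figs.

1.079 V

X_L = ωL = 184.7 Ω
X_C = 1/(ωC) = 76.10 Ω
Net reactance X = X_L − X_C = 108.6 Ω
Z = 270.0 + j108.6 Ω
|Z| = √(270.0² + 108.6²) = 291.0 Ω
I = V/|Z| = 5.842 mA
V_L = I·|Z_L| = 0.005842 × 184.7 = 1.079 V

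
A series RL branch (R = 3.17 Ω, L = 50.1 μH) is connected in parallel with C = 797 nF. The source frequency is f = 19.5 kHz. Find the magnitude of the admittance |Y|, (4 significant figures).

73.28 mS

ω = 2πf = 122500 rad/s
X_L = ωL = 6.138 Ω
X_C = 1/(ωC) = 10.24 Ω
Branch 1 (R+jX_L): Z₁ = 3.170 + j6.138 Ω, |Z₁| = 6.909 Ω
Branch 2 (−jX_C): Z₂ = −j10.24 Ω
Parallel: Z = Z₁Z₂/(Z₁+Z₂), |Z| = 13.65 Ω, ∠Z = 24.99°
|Y| = 1/|Z| = 73.28 mS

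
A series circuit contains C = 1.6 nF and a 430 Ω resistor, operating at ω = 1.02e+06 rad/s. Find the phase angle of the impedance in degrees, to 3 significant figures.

X_C = 1/(ωC) = 613 Ω
Z = 430 − j613 Ω
|Z| = √(430² + 613²) = 749 Ω
∠Z = arctan(-613/430) = -54.9°

-54.9°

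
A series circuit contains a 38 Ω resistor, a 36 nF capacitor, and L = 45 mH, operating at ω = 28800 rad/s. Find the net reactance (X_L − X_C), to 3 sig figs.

X_L = ωL = 1300 Ω
X_C = 1/(ωC) = 965 Ω
X = 1300 − 965 = 331 Ω

331 Ω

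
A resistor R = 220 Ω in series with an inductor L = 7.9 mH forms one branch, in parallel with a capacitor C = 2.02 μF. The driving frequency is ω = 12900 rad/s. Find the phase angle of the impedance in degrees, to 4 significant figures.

X_L = ωL = 101.9 Ω
X_C = 1/(ωC) = 38.38 Ω
Branch 1 (R+jX_L): Z₁ = 220.0 + j101.9 Ω, |Z₁| = 242.5 Ω
Branch 2 (−jX_C): Z₂ = −j38.38 Ω
Parallel: Z = Z₁Z₂/(Z₁+Z₂), |Z| = 40.63 Ω, ∠Z = -81.25°

-81.25°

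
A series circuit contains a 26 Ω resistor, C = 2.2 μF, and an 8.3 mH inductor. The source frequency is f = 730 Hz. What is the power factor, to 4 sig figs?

ω = 2πf = 4587 rad/s
X_L = ωL = 38.07 Ω
X_C = 1/(ωC) = 99.10 Ω
Net reactance X = X_L − X_C = -61.03 Ω
Z = 26.00 − j61.03 Ω
|Z| = √(26.00² + 61.03²) = 66.34 Ω
∠Z = arctan(-61.03/26.00) = -66.93°
cos φ = cos(-66.93°) = 0.3919

0.3919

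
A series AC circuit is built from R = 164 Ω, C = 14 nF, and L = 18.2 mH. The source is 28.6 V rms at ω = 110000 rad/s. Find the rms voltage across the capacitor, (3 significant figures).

X_L = ωL = 2000 Ω
X_C = 1/(ωC) = 649 Ω
Net reactance X = X_L − X_C = 1350 Ω
Z = 164 + j1350 Ω
|Z| = √(164² + 1350²) = 1360 Ω
I = V/|Z| = 21.0 mA
V_C = I·|Z_C| = 0.0210 × 649 = 13.6 V

13.6 V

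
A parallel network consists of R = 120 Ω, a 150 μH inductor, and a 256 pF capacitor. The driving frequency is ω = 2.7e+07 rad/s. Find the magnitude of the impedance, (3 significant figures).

X_L = ωL = 4050 Ω
X_C = 1/(ωC) = 145 Ω
Parallel: admittances add. Y = 1/R + 1/(jωL) + jωC
Y = (0.00833 + j0.00667) S
|Y| = 0.0107 S → |Z| = 1/|Y| = 93.7 Ω, ∠Z = −∠Y = -38.7°

93.7 Ω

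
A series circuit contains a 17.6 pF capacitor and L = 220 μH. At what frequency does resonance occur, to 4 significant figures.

2.558 MHz

ω₀ = 1/√(LC) = 1/√(0.00022 × 1.76e-11) = 1.607e+07 rad/s
f₀ = ω₀/(2π) = 2.558 MHz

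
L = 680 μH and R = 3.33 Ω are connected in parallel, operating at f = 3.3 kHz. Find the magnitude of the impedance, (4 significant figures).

3.241 Ω

ω = 2πf = 20730 rad/s
X_L = ωL = 14.10 Ω
Parallel: admittances add. Y = 1/R + 1/(jωL)
Y = (0.3003 − j0.07092) S
|Y| = 0.3086 S → |Z| = 1/|Y| = 3.241 Ω, ∠Z = −∠Y = 13.29°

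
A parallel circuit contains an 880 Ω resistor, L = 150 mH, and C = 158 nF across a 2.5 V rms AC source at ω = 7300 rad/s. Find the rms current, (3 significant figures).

X_L = ωL = 1100 Ω
X_C = 1/(ωC) = 867 Ω
Parallel: admittances add. Y = 1/R + 1/(jωL) + jωC
Y = (0.00114 + j0.000240) S
|Y| = 0.00116 S → |Z| = 1/|Y| = 861 Ω, ∠Z = −∠Y = -11.9°
I = V/|Z| = 2.5/861 = 2.90 mA

2.90 mA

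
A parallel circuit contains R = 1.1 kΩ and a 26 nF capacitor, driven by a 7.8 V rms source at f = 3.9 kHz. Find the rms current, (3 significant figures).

ω = 2πf = 24500 rad/s
X_C = 1/(ωC) = 1570 Ω
Parallel: admittances add. Y = 1/R + jωC
Y = (0.000909 + j0.000637) S
|Y| = 0.00111 S → |Z| = 1/|Y| = 901 Ω, ∠Z = −∠Y = -35.0°
I = V/|Z| = 7.8/901 = 8.66 mA

8.66 mA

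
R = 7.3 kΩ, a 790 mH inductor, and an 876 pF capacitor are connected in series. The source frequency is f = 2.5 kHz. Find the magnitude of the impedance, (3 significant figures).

60700 Ω

ω = 2πf = 15710 rad/s
X_L = ωL = 12400 Ω
X_C = 1/(ωC) = 72700 Ω
Net reactance X = X_L − X_C = -60300 Ω
Z = 7300 − j60300 Ω
|Z| = √(7300² + 60300²) = 60700 Ω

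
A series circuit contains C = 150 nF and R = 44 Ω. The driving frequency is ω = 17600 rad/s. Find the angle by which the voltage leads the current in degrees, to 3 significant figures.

-83.4°

X_C = 1/(ωC) = 379 Ω
Z = 44.0 − j379 Ω
|Z| = √(44.0² + 379²) = 381 Ω
∠Z = arctan(-379/44.0) = -83.4°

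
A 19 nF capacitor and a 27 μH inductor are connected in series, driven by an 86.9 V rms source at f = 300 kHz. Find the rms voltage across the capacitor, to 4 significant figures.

105.6 V

ω = 2πf = 1.885e+06 rad/s
X_L = ωL = 50.89 Ω
X_C = 1/(ωC) = 27.92 Ω
Net reactance X = X_L − X_C = 22.97 Ω
Z = j22.97 Ω
|Z| = √(0² + 22.97²) = 22.97 Ω
I = V/|Z| = 3.783 A
V_C = I·|Z_C| = 3.783 × 27.92 = 105.6 V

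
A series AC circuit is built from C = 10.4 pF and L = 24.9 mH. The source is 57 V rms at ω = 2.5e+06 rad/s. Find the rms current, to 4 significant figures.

2.396 mA

X_L = ωL = 62250 Ω
X_C = 1/(ωC) = 38460 Ω
Net reactance X = X_L − X_C = 23790 Ω
Z = j23790 Ω
|Z| = √(0² + 23790²) = 23790 Ω
I = V/|Z| = 57/23790 = 2.396 mA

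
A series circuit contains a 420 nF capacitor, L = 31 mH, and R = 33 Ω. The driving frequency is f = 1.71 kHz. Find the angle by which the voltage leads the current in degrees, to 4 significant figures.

73.51°

ω = 2πf = 10740 rad/s
X_L = ωL = 333.1 Ω
X_C = 1/(ωC) = 221.6 Ω
Net reactance X = X_L − X_C = 111.5 Ω
Z = 33.00 + j111.5 Ω
|Z| = √(33.00² + 111.5²) = 116.3 Ω
∠Z = arctan(111.5/33.00) = 73.51°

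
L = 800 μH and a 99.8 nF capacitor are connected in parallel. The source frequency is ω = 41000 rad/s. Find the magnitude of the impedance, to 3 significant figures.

37.9 Ω

X_L = ωL = 32.8 Ω
X_C = 1/(ωC) = 244 Ω
Parallel: admittances add. Y = 1/(jωL) + jωC
Y = (0 − j0.0264) S
|Y| = 0.0264 S → |Z| = 1/|Y| = 37.9 Ω, ∠Z = −∠Y = 90.0°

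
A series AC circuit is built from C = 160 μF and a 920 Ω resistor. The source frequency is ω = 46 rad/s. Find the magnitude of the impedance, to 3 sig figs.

X_C = 1/(ωC) = 136 Ω
Z = 920 − j136 Ω
|Z| = √(920² + 136²) = 930 Ω

930 Ω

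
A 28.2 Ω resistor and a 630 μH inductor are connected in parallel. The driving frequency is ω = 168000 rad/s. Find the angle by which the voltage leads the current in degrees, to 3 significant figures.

X_L = ωL = 106 Ω
Parallel: admittances add. Y = 1/R + 1/(jωL)
Y = (0.0355 − j0.00945) S
|Y| = 0.0367 S → |Z| = 1/|Y| = 27.2 Ω, ∠Z = −∠Y = 14.9°

14.9°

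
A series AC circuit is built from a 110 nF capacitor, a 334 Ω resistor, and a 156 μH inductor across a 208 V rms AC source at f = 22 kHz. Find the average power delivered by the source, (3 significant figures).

127 W

ω = 2πf = 138200 rad/s
X_L = ωL = 21.6 Ω
X_C = 1/(ωC) = 65.8 Ω
Net reactance X = X_L − X_C = -44.2 Ω
Z = 334 − j44.2 Ω
|Z| = √(334² + 44.2²) = 337 Ω
∠Z = arctan(-44.2/334) = -7.54°
I = V/|Z| = 617 mA
P = VI cos φ = 208 × 0.617 × cos(-7.54°) = 127 W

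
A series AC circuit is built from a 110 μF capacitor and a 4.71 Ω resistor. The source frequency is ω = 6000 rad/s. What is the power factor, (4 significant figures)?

0.9520

X_C = 1/(ωC) = 1.515 Ω
Z = 4.710 − j1.515 Ω
|Z| = √(4.710² + 1.515²) = 4.948 Ω
∠Z = arctan(-1.515/4.710) = -17.83°
cos φ = cos(-17.83°) = 0.9520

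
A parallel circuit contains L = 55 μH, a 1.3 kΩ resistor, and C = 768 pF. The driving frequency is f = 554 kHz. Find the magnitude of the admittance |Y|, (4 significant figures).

ω = 2πf = 3.481e+06 rad/s
X_L = ωL = 191.4 Ω
X_C = 1/(ωC) = 374.1 Ω
Parallel: admittances add. Y = 1/R + 1/(jωL) + jωC
Y = (0.0007692 − j0.002550) S
|Y| = 0.002664 S → |Z| = 1/|Y| = 375.4 Ω, ∠Z = −∠Y = 73.21°

2.664 mS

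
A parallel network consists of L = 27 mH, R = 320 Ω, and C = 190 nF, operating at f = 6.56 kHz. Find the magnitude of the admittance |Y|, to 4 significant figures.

7.605 mS

ω = 2πf = 41220 rad/s
X_L = ωL = 1113 Ω
X_C = 1/(ωC) = 127.7 Ω
Parallel: admittances add. Y = 1/R + 1/(jωL) + jωC
Y = (0.003125 + j0.006933) S
|Y| = 0.007605 S → |Z| = 1/|Y| = 131.5 Ω, ∠Z = −∠Y = -65.74°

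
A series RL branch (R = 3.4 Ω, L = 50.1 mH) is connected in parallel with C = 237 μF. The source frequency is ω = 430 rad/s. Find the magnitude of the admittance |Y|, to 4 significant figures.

X_L = ωL = 21.54 Ω
X_C = 1/(ωC) = 9.813 Ω
Branch 1 (R+jX_L): Z₁ = 3.400 + j21.54 Ω, |Z₁| = 21.81 Ω
Branch 2 (−jX_C): Z₂ = −j9.813 Ω
Parallel: Z = Z₁Z₂/(Z₁+Z₂), |Z| = 17.52 Ω, ∠Z = -82.80°
|Y| = 1/|Z| = 57.07 mS

57.07 mS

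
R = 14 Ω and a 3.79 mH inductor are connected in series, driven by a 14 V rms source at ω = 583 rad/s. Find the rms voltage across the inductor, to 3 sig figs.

2.18 V

X_L = ωL = 2.21 Ω
Z = 14.0 + j2.21 Ω
|Z| = √(14.0² + 2.21²) = 14.2 Ω
I = V/|Z| = 988 mA
V_L = I·|Z_L| = 0.988 × 2.21 = 2.18 V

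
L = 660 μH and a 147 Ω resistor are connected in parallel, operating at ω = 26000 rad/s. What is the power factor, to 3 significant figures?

X_L = ωL = 17.2 Ω
Parallel: admittances add. Y = 1/R + 1/(jωL)
Y = (0.00680 − j0.0583) S
|Y| = 0.0587 S → |Z| = 1/|Y| = 17.0 Ω, ∠Z = −∠Y = 83.3°
cos φ = cos(83.3°) = 0.116

0.116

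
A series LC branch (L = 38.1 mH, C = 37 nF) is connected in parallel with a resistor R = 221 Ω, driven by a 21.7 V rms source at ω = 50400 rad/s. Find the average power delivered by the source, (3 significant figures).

X_L = ωL = 1920 Ω
X_C = 1/(ωC) = 536 Ω
Branch 1: Z₁ = R = 221 Ω
Branch 2 (series LC): Z₂ = j(X_L − X_C) = j1380 Ω
Parallel: Z = Z₁Z₂/(Z₁+Z₂), |Z| = 218 Ω, ∠Z = 9.07°
I = V/|Z| = 99.4 mA
P = VI cos φ = 21.7 × 0.0994 × cos(9.07°) = 2.13 W

2.13 W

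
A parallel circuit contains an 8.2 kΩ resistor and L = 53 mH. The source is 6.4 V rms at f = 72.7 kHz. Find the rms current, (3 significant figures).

824 μA

ω = 2πf = 456800 rad/s
X_L = ωL = 24200 Ω
Parallel: admittances add. Y = 1/R + 1/(jωL)
Y = (0.000122 − j4.13e-05) S
|Y| = 0.000129 S → |Z| = 1/|Y| = 7770 Ω, ∠Z = −∠Y = 18.7°
I = V/|Z| = 6.4/7770 = 824 μA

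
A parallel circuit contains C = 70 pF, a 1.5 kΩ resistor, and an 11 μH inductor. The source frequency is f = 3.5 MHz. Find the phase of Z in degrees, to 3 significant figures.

75.6°

ω = 2πf = 2.199e+07 rad/s
X_L = ωL = 242 Ω
X_C = 1/(ωC) = 650 Ω
Parallel: admittances add. Y = 1/R + 1/(jωL) + jωC
Y = (0.000667 − j0.00259) S
|Y| = 0.00268 S → |Z| = 1/|Y| = 373 Ω, ∠Z = −∠Y = 75.6°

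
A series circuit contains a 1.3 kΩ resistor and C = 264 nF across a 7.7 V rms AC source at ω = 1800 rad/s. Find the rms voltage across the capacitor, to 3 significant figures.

6.55 V

X_C = 1/(ωC) = 2100 Ω
Z = 1300 − j2100 Ω
|Z| = √(1300² + 2100²) = 2470 Ω
I = V/|Z| = 3.11 mA
V_C = I·|Z_C| = 0.00311 × 2100 = 6.55 V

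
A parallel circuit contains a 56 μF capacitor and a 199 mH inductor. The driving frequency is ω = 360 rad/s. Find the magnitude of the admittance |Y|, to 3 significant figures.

X_L = ωL = 71.6 Ω
X_C = 1/(ωC) = 49.6 Ω
Parallel: admittances add. Y = 1/(jωL) + jωC
Y = (0 + j0.00620) S
|Y| = 0.00620 S → |Z| = 1/|Y| = 161 Ω, ∠Z = −∠Y = -90.0°

6.20 mS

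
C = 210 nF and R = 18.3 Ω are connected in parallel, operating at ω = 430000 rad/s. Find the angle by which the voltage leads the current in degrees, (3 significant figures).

X_C = 1/(ωC) = 11.1 Ω
Parallel: admittances add. Y = 1/R + jωC
Y = (0.0546 + j0.0903) S
|Y| = 0.106 S → |Z| = 1/|Y| = 9.47 Ω, ∠Z = −∠Y = -58.8°

-58.8°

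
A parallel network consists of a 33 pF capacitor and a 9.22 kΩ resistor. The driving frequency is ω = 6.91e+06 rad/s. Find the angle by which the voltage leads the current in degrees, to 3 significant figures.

X_C = 1/(ωC) = 4390 Ω
Parallel: admittances add. Y = 1/R + jωC
Y = (0.000108 + j0.000228) S
|Y| = 0.000253 S → |Z| = 1/|Y| = 3960 Ω, ∠Z = −∠Y = -64.6°

-64.6°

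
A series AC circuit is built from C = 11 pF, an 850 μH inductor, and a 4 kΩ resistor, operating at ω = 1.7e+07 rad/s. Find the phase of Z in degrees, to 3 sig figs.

X_L = ωL = 14400 Ω
X_C = 1/(ωC) = 5350 Ω
Net reactance X = X_L − X_C = 9100 Ω
Z = 4000 + j9100 Ω
|Z| = √(4000² + 9100²) = 9940 Ω
∠Z = arctan(9100/4000) = 66.3°

66.3°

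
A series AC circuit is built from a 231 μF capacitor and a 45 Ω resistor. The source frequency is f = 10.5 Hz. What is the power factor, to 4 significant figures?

ω = 2πf = 65.97 rad/s
X_C = 1/(ωC) = 65.62 Ω
Z = 45.00 − j65.62 Ω
|Z| = √(45.00² + 65.62²) = 79.57 Ω
∠Z = arctan(-65.62/45.00) = -55.56°
cos φ = cos(-55.56°) = 0.5656

0.5656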